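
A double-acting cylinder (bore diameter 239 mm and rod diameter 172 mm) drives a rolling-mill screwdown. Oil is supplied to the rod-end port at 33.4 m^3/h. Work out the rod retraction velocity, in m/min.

Rod-side annular area A_ann = π/4 × (239² − 172²) = 21630 mm^2
Flow into the rod-end port fills the annular volume.
v = Q / A

v ≈ 25.7 m/min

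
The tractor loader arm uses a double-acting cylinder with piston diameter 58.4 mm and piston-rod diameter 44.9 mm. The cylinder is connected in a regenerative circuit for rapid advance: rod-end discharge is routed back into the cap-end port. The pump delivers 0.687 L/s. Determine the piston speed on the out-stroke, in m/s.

v ≈ 0.434 m/s

In regeneration the rod-end outflow joins the pump flow into the cap end, so the net volume the pump must supply per unit advance equals the rod cross-section area.
Rod cross-section A_rod = π/4 × (44.9 mm)² = 1583 mm^2
v = Q_pump / A_rod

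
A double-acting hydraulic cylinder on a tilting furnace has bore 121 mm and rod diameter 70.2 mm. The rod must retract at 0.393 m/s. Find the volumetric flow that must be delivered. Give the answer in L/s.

Rod-side annular area A_ann = π/4 × (121² − 70.2²) = 7629 mm^2
Q = A × v

Q ≈ 3.00 L/s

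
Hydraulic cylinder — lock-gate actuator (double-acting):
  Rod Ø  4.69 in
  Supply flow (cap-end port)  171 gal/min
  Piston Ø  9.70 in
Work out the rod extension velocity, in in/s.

Cap-side area A_cap = π/4 × (9.70 in)² = 73.90 in^2
v = Q / A

v ≈ 8.91 in/s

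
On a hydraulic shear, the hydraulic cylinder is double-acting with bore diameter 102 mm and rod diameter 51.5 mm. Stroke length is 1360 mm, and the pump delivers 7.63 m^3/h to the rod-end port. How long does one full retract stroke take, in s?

Rod-side annular area A_ann = π/4 × (102² − 51.5²) = 6088 mm^2
Swept volume V = A × L; t = V / Q = A·L / Q

t ≈ 3.91 s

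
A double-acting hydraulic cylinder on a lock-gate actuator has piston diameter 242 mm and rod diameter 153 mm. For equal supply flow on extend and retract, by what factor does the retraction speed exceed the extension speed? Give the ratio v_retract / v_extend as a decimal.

Cap-side area A_cap = π/4 × (242 mm)² = 46000 mm^2
Rod-side annular area A_ann = π/4 × (242² − 153²) = 27610 mm^2
For equal Q, v ∝ 1/A, so v_ret/v_ext = A_cap/A_ann.

v_ret/v_ext ≈ 1.67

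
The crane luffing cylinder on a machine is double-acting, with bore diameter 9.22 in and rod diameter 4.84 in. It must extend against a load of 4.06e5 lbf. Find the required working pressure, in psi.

P ≈ 6080 psi

Cap-side area A_cap = π/4 × (9.22 in)² = 66.77 in^2
P = F / A = 4.06e5 lbf / A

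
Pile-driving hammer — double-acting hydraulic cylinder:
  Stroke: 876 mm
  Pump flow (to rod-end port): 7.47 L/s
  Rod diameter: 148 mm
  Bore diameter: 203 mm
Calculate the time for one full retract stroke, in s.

t ≈ 1.78 s

Rod-side annular area A_ann = π/4 × (203² − 148²) = 15160 mm^2
Swept volume V = A × L; t = V / Q = A·L / Q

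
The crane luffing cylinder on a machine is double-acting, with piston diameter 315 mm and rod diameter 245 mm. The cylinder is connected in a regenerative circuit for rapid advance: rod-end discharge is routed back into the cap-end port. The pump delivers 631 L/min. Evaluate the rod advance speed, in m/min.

v ≈ 13.4 m/min

In regeneration the rod-end outflow joins the pump flow into the cap end, so the net volume the pump must supply per unit advance equals the rod cross-section area.
Rod cross-section A_rod = π/4 × (245 mm)² = 47140 mm^2
v = Q_pump / A_rod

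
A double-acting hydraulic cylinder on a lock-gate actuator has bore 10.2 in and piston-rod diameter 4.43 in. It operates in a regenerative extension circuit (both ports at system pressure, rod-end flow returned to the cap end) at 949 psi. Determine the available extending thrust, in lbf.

With equal pressure on both faces, forces on the annular region cancel; the net push is pressure × rod cross-section.
Rod cross-section A_rod = π/4 × (4.43 in)² = 15.41 in^2
F = P × A_rod

F ≈ 14600 lbf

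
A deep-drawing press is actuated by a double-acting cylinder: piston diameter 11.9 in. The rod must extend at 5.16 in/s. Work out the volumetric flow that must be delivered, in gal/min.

Cap-side area A_cap = π/4 × (11.9 in)² = 111.2 in^2
Q = A × v

Q ≈ 149 gal/min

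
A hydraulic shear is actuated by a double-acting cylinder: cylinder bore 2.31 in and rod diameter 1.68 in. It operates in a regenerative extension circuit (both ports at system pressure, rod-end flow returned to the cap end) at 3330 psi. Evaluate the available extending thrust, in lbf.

With equal pressure on both faces, forces on the annular region cancel; the net push is pressure × rod cross-section.
Rod cross-section A_rod = π/4 × (1.68 in)² = 2.217 in^2
F = P × A_rod

F ≈ 7380 lbf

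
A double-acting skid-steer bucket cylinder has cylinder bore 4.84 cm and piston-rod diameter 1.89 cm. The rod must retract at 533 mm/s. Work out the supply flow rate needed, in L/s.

Rod-side annular area A_ann = π/4 × (4.84² − 1.89²) = 15.59 cm^2
Q = A × v

Q ≈ 0.831 L/s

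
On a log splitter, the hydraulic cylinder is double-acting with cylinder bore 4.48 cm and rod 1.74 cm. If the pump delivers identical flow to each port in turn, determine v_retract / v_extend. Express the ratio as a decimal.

Cap-side area A_cap = π/4 × (4.48 cm)² = 15.76 cm^2
Rod-side annular area A_ann = π/4 × (4.48² − 1.74²) = 13.39 cm^2
For equal Q, v ∝ 1/A, so v_ret/v_ext = A_cap/A_ann.

v_ret/v_ext ≈ 1.18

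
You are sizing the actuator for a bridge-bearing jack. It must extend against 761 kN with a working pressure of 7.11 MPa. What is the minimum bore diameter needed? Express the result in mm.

D ≈ 369 mm

Extension force acts on the full piston face: F = P × (π/4)D².
D = √(4F / (πP)) = √(4 × 761 kN / (π × 7.11 MPa))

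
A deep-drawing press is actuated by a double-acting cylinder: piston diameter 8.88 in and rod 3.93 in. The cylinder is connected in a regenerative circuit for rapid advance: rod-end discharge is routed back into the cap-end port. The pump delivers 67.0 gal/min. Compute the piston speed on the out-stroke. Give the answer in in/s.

In regeneration the rod-end outflow joins the pump flow into the cap end, so the net volume the pump must supply per unit advance equals the rod cross-section area.
Rod cross-section A_rod = π/4 × (3.93 in)² = 12.13 in^2
v = Q_pump / A_rod

v ≈ 21.3 in/s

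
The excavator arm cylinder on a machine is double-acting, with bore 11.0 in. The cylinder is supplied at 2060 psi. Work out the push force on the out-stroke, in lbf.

F ≈ 1.96e5 lbf

Cap-side area A_cap = π/4 × (11.0 in)² = 95.03 in^2
F = P × A_cap = 2060 psi × A_cap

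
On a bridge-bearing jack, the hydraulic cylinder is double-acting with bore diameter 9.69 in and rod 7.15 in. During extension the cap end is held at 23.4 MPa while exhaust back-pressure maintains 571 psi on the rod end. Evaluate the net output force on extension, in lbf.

F ≈ 2.31e5 lbf

Cap-side area A_cap = π/4 × (9.69 in)² = 73.75 in^2
Rod-side annular area A_ann = π/4 × (9.69² − 7.15²) = 33.59 in^2
Net thrust = P_cap·A_cap − P_rod·A_ann = 2.503e5 lbf − 19180 lbf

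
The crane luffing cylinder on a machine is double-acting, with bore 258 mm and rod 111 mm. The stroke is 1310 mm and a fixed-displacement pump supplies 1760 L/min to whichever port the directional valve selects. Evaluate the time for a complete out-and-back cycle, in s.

t ≈ 4.24 s

Cap-side area A_cap = π/4 × (258 mm)² = 52280 mm^2
Rod-side annular area A_ann = π/4 × (258² − 111²) = 42600 mm^2
t_ext = A_cap·L/Q = 2.335 s
t_ret = A_ann·L/Q = 1.903 s
t_cycle = t_ext + t_ret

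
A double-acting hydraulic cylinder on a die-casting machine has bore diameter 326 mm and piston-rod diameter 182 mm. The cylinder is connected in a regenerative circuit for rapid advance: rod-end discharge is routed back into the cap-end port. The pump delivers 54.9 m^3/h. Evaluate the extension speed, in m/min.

In regeneration the rod-end outflow joins the pump flow into the cap end, so the net volume the pump must supply per unit advance equals the rod cross-section area.
Rod cross-section A_rod = π/4 × (182 mm)² = 26020 mm^2
v = Q_pump / A_rod

v ≈ 35.2 m/min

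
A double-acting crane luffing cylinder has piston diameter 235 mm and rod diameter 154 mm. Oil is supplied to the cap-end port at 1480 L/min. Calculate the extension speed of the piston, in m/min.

Cap-side area A_cap = π/4 × (235 mm)² = 43370 mm^2
v = Q / A

v ≈ 34.1 m/min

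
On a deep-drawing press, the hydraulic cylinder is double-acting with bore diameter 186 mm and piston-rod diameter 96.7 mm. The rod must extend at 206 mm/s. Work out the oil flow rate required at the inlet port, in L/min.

Q ≈ 336 L/min

Cap-side area A_cap = π/4 × (186 mm)² = 27170 mm^2
Q = A × v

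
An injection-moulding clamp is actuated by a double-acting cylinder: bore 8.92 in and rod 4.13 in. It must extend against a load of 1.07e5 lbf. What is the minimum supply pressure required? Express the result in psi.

Cap-side area A_cap = π/4 × (8.92 in)² = 62.49 in^2
P = F / A = 1.07e5 lbf / A

P ≈ 1710 psi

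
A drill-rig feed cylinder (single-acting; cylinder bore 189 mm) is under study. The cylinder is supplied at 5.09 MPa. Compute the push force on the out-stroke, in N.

Cap-side area A_cap = π/4 × (189 mm)² = 28060 mm^2
F = P × A_cap = 5.09 MPa × A_cap

F ≈ 1.43e5 N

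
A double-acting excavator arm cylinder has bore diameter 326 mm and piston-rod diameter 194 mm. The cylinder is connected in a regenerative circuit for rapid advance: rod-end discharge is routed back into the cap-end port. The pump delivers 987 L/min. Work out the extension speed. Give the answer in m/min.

In regeneration the rod-end outflow joins the pump flow into the cap end, so the net volume the pump must supply per unit advance equals the rod cross-section area.
Rod cross-section A_rod = π/4 × (194 mm)² = 29560 mm^2
v = Q_pump / A_rod

v ≈ 33.4 m/min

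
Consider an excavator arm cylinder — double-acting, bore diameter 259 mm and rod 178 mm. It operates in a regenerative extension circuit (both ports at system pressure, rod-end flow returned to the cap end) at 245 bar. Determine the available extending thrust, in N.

With equal pressure on both faces, forces on the annular region cancel; the net push is pressure × rod cross-section.
Rod cross-section A_rod = π/4 × (178 mm)² = 24880 mm^2
F = P × A_rod

F ≈ 6.10e5 N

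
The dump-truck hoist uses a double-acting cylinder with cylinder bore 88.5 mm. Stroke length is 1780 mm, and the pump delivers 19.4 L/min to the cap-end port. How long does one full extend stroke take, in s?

Cap-side area A_cap = π/4 × (88.5 mm)² = 6151 mm^2
Swept volume V = A × L; t = V / Q = A·L / Q

t ≈ 33.9 s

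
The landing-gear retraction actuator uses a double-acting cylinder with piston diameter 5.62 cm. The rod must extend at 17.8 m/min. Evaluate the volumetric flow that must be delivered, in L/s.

Cap-side area A_cap = π/4 × (5.62 cm)² = 24.81 cm^2
Q = A × v

Q ≈ 0.736 L/s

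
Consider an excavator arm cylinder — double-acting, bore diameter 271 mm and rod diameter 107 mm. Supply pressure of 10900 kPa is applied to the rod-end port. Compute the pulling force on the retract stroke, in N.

F ≈ 5.31e5 N

Rod-side annular area A_ann = π/4 × (271² − 107²) = 48690 mm^2
On retraction the pressure acts on the annular area (bore minus rod).
F = P × A_ann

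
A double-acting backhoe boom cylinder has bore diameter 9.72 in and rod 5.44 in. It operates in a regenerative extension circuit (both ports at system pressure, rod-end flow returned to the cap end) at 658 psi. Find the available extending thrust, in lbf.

F ≈ 15300 lbf

With equal pressure on both faces, forces on the annular region cancel; the net push is pressure × rod cross-section.
Rod cross-section A_rod = π/4 × (5.44 in)² = 23.24 in^2
F = P × A_rod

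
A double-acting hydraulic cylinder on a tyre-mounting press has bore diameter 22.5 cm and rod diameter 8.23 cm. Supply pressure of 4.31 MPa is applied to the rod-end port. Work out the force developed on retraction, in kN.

Rod-side annular area A_ann = π/4 × (22.5² − 8.23²) = 344.4 cm^2
On retraction the pressure acts on the annular area (bore minus rod).
F = P × A_ann

F ≈ 148 kN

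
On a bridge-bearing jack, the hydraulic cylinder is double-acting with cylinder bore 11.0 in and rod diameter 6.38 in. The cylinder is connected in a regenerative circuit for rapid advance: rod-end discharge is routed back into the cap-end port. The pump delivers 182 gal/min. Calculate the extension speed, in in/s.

In regeneration the rod-end outflow joins the pump flow into the cap end, so the net volume the pump must supply per unit advance equals the rod cross-section area.
Rod cross-section A_rod = π/4 × (6.38 in)² = 31.97 in^2
v = Q_pump / A_rod

v ≈ 21.9 in/s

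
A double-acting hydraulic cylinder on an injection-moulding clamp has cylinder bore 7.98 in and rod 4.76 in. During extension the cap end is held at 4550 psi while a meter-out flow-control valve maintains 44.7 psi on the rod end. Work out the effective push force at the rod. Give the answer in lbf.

Cap-side area A_cap = π/4 × (7.98 in)² = 50.01 in^2
Rod-side annular area A_ann = π/4 × (7.98² − 4.76²) = 32.22 in^2
Net thrust = P_cap·A_cap − P_rod·A_ann = 2.276e5 lbf − 1440 lbf

F ≈ 2.26e5 lbf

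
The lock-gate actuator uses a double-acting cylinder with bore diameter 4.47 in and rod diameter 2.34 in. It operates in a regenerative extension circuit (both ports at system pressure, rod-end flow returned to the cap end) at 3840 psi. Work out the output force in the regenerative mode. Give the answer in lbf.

With equal pressure on both faces, forces on the annular region cancel; the net push is pressure × rod cross-section.
Rod cross-section A_rod = π/4 × (2.34 in)² = 4.301 in^2
F = P × A_rod

F ≈ 16500 lbf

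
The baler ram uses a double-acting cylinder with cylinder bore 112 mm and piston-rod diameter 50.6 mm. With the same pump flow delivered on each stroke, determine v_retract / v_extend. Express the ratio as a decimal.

v_ret/v_ext ≈ 1.26

Cap-side area A_cap = π/4 × (112 mm)² = 9852 mm^2
Rod-side annular area A_ann = π/4 × (112² − 50.6²) = 7841 mm^2
For equal Q, v ∝ 1/A, so v_ret/v_ext = A_cap/A_ann.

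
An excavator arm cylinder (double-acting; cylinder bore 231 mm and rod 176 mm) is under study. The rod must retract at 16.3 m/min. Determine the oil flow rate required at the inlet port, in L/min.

Q ≈ 287 L/min

Rod-side annular area A_ann = π/4 × (231² − 176²) = 17580 mm^2
Q = A × v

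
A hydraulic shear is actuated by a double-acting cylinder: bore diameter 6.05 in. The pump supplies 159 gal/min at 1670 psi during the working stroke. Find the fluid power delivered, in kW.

W ≈ 116 kW

Hydraulic power = P × Q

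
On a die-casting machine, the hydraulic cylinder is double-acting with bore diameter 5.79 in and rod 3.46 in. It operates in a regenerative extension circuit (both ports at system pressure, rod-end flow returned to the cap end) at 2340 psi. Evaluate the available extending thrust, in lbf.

With equal pressure on both faces, forces on the annular region cancel; the net push is pressure × rod cross-section.
Rod cross-section A_rod = π/4 × (3.46 in)² = 9.402 in^2
F = P × A_rod

F ≈ 22000 lbf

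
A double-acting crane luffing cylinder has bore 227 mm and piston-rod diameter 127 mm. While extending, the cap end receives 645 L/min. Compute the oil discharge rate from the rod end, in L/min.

Q_out ≈ 443 L/min

Cap-side area A_cap = π/4 × (227 mm)² = 40470 mm^2
Rod-side annular area A_ann = π/4 × (227² − 127²) = 27800 mm^2
Piston speed v = Q_in/A_cap; rod-end outflow Q_out = v × A_ann = Q_in × A_ann/A_cap.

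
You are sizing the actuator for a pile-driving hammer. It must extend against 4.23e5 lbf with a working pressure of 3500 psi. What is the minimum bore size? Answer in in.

D ≈ 12.4 in

Extension force acts on the full piston face: F = P × (π/4)D².
D = √(4F / (πP)) = √(4 × 4.23e5 lbf / (π × 3500 psi))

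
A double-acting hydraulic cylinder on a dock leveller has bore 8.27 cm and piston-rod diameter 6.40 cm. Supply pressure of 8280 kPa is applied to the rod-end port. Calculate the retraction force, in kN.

Rod-side annular area A_ann = π/4 × (8.27² − 6.40²) = 21.55 cm^2
On retraction the pressure acts on the annular area (bore minus rod).
F = P × A_ann

F ≈ 17.8 kN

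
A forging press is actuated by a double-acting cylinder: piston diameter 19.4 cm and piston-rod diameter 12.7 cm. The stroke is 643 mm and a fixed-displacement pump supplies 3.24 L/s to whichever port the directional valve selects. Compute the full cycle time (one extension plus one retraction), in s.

Cap-side area A_cap = π/4 × (19.4 cm)² = 295.6 cm^2
Rod-side annular area A_ann = π/4 × (19.4² − 12.7²) = 168.9 cm^2
t_ext = A_cap·L/Q = 5.866 s
t_ret = A_ann·L/Q = 3.352 s
t_cycle = t_ext + t_ret

t ≈ 9.22 s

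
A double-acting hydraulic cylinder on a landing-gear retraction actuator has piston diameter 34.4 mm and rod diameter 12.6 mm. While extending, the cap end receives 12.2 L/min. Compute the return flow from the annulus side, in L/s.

Cap-side area A_cap = π/4 × (34.4 mm)² = 929.4 mm^2
Rod-side annular area A_ann = π/4 × (34.4² − 12.6²) = 804.7 mm^2
Piston speed v = Q_in/A_cap; rod-end outflow Q_out = v × A_ann = Q_in × A_ann/A_cap.

Q_out ≈ 0.176 L/s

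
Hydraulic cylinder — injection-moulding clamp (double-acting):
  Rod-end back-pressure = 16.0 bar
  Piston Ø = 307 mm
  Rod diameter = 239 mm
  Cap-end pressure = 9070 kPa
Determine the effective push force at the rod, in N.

Cap-side area A_cap = π/4 × (307 mm)² = 74020 mm^2
Rod-side annular area A_ann = π/4 × (307² − 239²) = 29160 mm^2
Net thrust = P_cap·A_cap − P_rod·A_ann = 6.714e5 N − 46660 N

F ≈ 6.25e5 N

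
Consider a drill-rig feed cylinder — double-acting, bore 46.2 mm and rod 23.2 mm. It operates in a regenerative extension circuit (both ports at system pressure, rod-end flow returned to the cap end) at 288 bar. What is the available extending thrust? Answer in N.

With equal pressure on both faces, forces on the annular region cancel; the net push is pressure × rod cross-section.
Rod cross-section A_rod = π/4 × (23.2 mm)² = 422.7 mm^2
F = P × A_rod

F ≈ 12200 N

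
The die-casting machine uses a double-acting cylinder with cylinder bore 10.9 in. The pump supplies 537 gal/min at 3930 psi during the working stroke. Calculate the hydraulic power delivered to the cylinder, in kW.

Hydraulic power = P × Q

W ≈ 918 kW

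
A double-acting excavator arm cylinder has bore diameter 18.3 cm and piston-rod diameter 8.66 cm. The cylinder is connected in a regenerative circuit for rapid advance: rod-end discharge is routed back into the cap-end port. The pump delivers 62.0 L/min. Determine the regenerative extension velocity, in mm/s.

In regeneration the rod-end outflow joins the pump flow into the cap end, so the net volume the pump must supply per unit advance equals the rod cross-section area.
Rod cross-section A_rod = π/4 × (8.66 cm)² = 58.90 cm^2
v = Q_pump / A_rod

v ≈ 175 mm/s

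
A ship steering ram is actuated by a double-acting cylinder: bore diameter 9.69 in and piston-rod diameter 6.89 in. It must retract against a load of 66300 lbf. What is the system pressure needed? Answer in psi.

P ≈ 1820 psi

Rod-side annular area A_ann = π/4 × (9.69² − 6.89²) = 36.46 in^2
Retraction: pressure acts on the annular area.
P = F / A = 66300 lbf / A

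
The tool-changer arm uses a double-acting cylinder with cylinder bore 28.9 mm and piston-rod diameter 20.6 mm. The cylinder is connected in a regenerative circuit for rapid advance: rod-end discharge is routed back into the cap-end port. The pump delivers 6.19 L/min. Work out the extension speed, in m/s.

In regeneration the rod-end outflow joins the pump flow into the cap end, so the net volume the pump must supply per unit advance equals the rod cross-section area.
Rod cross-section A_rod = π/4 × (20.6 mm)² = 333.3 mm^2
v = Q_pump / A_rod

v ≈ 0.310 m/s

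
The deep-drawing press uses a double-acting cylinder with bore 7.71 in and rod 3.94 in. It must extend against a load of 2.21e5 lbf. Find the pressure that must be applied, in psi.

P ≈ 4730 psi

Cap-side area A_cap = π/4 × (7.71 in)² = 46.69 in^2
P = F / A = 2.21e5 lbf / A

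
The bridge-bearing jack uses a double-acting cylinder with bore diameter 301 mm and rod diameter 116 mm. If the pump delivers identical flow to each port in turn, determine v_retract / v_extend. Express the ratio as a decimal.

Cap-side area A_cap = π/4 × (301 mm)² = 71160 mm^2
Rod-side annular area A_ann = π/4 × (301² − 116²) = 60590 mm^2
For equal Q, v ∝ 1/A, so v_ret/v_ext = A_cap/A_ann.

v_ret/v_ext ≈ 1.17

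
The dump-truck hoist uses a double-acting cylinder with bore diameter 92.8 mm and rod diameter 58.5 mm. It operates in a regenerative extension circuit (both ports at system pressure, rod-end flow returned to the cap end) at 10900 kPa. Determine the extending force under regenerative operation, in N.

F ≈ 29300 N

With equal pressure on both faces, forces on the annular region cancel; the net push is pressure × rod cross-section.
Rod cross-section A_rod = π/4 × (58.5 mm)² = 2688 mm^2
F = P × A_rod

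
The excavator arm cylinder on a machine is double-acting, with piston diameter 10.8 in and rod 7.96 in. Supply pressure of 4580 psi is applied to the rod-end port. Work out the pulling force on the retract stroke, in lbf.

Rod-side annular area A_ann = π/4 × (10.8² − 7.96²) = 41.84 in^2
On retraction the pressure acts on the annular area (bore minus rod).
F = P × A_ann

F ≈ 1.92e5 lbf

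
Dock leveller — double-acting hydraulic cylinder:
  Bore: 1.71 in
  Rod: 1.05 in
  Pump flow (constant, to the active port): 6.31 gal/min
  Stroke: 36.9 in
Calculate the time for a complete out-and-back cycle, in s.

t ≈ 5.66 s

Cap-side area A_cap = π/4 × (1.71 in)² = 2.297 in^2
Rod-side annular area A_ann = π/4 × (1.71² − 1.05²) = 1.431 in^2
t_ext = A_cap·L/Q = 3.488 s
t_ret = A_ann·L/Q = 2.173 s
t_cycle = t_ext + t_ret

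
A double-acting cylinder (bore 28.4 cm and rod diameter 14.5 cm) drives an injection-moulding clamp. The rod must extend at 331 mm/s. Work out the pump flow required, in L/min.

Q ≈ 1260 L/min

Cap-side area A_cap = π/4 × (28.4 cm)² = 633.5 cm^2
Q = A × v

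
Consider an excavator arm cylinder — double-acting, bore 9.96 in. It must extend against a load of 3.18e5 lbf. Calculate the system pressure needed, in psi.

P ≈ 4080 psi

Cap-side area A_cap = π/4 × (9.96 in)² = 77.91 in^2
P = F / A = 3.18e5 lbf / A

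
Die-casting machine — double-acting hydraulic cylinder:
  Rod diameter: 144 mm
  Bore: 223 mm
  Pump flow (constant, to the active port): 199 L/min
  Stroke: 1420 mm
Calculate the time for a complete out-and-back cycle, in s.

t ≈ 26.5 s

Cap-side area A_cap = π/4 × (223 mm)² = 39060 mm^2
Rod-side annular area A_ann = π/4 × (223² − 144²) = 22770 mm^2
t_ext = A_cap·L/Q = 16.72 s
t_ret = A_ann·L/Q = 9.749 s
t_cycle = t_ext + t_ret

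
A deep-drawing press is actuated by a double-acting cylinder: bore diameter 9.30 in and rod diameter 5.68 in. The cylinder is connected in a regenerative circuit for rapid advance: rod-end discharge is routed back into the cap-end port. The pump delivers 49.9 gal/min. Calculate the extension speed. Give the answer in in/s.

In regeneration the rod-end outflow joins the pump flow into the cap end, so the net volume the pump must supply per unit advance equals the rod cross-section area.
Rod cross-section A_rod = π/4 × (5.68 in)² = 25.34 in^2
v = Q_pump / A_rod

v ≈ 7.58 in/s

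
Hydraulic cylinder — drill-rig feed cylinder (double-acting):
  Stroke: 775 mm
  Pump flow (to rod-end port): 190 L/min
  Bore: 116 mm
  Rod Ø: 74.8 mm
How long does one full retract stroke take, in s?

t ≈ 1.51 s

Rod-side annular area A_ann = π/4 × (116² − 74.8²) = 6174 mm^2
Swept volume V = A × L; t = V / Q = A·L / Q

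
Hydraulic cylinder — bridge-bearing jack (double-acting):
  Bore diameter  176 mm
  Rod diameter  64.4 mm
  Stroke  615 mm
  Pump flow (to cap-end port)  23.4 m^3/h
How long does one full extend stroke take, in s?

t ≈ 2.30 s

Cap-side area A_cap = π/4 × (176 mm)² = 24330 mm^2
Swept volume V = A × L; t = V / Q = A·L / Q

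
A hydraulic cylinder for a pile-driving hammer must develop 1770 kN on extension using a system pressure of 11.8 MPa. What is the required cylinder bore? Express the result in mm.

Extension force acts on the full piston face: F = P × (π/4)D².
D = √(4F / (πP)) = √(4 × 1770 kN / (π × 11.8 MPa))

D ≈ 437 mm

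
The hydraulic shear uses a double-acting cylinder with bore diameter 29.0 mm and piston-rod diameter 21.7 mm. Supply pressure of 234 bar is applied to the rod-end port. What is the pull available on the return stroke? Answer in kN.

Rod-side annular area A_ann = π/4 × (29.0² − 21.7²) = 290.7 mm^2
On retraction the pressure acts on the annular area (bore minus rod).
F = P × A_ann

F ≈ 6.80 kN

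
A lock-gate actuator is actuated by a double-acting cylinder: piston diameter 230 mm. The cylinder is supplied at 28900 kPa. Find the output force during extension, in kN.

Cap-side area A_cap = π/4 × (230 mm)² = 41550 mm^2
F = P × A_cap = 28900 kPa × A_cap

F ≈ 1200 kN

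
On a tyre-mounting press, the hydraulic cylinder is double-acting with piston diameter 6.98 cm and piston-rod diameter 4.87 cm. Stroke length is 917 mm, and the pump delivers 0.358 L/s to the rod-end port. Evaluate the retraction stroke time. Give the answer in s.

Rod-side annular area A_ann = π/4 × (6.98² − 4.87²) = 19.64 cm^2
Swept volume V = A × L; t = V / Q = A·L / Q

t ≈ 5.03 s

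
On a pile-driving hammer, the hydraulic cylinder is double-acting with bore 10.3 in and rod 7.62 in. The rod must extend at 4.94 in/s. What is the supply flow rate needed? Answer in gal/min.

Q ≈ 107 gal/min

Cap-side area A_cap = π/4 × (10.3 in)² = 83.32 in^2
Q = A × v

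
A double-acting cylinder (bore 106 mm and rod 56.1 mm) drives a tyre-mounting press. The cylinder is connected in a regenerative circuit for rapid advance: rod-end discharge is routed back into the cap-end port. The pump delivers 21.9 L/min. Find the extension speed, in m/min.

v ≈ 8.86 m/min

In regeneration the rod-end outflow joins the pump flow into the cap end, so the net volume the pump must supply per unit advance equals the rod cross-section area.
Rod cross-section A_rod = π/4 × (56.1 mm)² = 2472 mm^2
v = Q_pump / A_rod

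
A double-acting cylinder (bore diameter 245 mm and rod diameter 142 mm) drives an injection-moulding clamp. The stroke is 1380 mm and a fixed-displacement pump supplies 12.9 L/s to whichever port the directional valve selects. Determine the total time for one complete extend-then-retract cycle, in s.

t ≈ 8.39 s

Cap-side area A_cap = π/4 × (245 mm)² = 47140 mm^2
Rod-side annular area A_ann = π/4 × (245² − 142²) = 31310 mm^2
t_ext = A_cap·L/Q = 5.043 s
t_ret = A_ann·L/Q = 3.349 s
t_cycle = t_ext + t_ret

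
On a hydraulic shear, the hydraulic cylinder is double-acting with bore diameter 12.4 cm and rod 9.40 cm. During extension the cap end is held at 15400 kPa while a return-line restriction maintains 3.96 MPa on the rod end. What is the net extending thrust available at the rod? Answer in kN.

F ≈ 166 kN

Cap-side area A_cap = π/4 × (12.4 cm)² = 120.8 cm^2
Rod-side annular area A_ann = π/4 × (12.4² − 9.40²) = 51.37 cm^2
Net thrust = P_cap·A_cap − P_rod·A_ann = 186.0 kN − 20.34 kN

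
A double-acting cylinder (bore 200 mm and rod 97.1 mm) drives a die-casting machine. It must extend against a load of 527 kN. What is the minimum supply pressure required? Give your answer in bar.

P ≈ 168 bar

Cap-side area A_cap = π/4 × (200 mm)² = 31420 mm^2
P = F / A = 527 kN / A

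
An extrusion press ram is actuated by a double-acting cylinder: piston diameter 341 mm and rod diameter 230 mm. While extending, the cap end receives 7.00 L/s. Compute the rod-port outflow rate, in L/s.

Q_out ≈ 3.82 L/s

Cap-side area A_cap = π/4 × (341 mm)² = 91330 mm^2
Rod-side annular area A_ann = π/4 × (341² − 230²) = 49780 mm^2
Piston speed v = Q_in/A_cap; rod-end outflow Q_out = v × A_ann = Q_in × A_ann/A_cap.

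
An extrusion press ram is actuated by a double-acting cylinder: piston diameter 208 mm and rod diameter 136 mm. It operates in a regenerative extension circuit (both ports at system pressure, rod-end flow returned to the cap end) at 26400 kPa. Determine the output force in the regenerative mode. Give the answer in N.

F ≈ 3.84e5 N

With equal pressure on both faces, forces on the annular region cancel; the net push is pressure × rod cross-section.
Rod cross-section A_rod = π/4 × (136 mm)² = 14530 mm^2
F = P × A_rod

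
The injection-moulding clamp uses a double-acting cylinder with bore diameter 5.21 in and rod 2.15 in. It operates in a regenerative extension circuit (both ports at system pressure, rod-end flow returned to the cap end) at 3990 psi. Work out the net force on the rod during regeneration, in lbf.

F ≈ 14500 lbf

With equal pressure on both faces, forces on the annular region cancel; the net push is pressure × rod cross-section.
Rod cross-section A_rod = π/4 × (2.15 in)² = 3.631 in^2
F = P × A_rod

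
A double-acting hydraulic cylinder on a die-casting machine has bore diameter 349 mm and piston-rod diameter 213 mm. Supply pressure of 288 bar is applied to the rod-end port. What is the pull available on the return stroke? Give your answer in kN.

F ≈ 1730 kN

Rod-side annular area A_ann = π/4 × (349² − 213²) = 60030 mm^2
On retraction the pressure acts on the annular area (bore minus rod).
F = P × A_ann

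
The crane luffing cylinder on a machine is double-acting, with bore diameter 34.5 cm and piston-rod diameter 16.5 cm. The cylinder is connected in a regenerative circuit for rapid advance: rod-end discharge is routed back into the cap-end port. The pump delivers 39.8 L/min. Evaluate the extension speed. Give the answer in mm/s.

In regeneration the rod-end outflow joins the pump flow into the cap end, so the net volume the pump must supply per unit advance equals the rod cross-section area.
Rod cross-section A_rod = π/4 × (16.5 cm)² = 213.8 cm^2
v = Q_pump / A_rod

v ≈ 31.0 mm/s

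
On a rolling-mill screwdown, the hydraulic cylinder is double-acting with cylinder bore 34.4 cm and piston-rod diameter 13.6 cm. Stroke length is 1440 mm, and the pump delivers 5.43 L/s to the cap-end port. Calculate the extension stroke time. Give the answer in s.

t ≈ 24.6 s

Cap-side area A_cap = π/4 × (34.4 cm)² = 929.4 cm^2
Swept volume V = A × L; t = V / Q = A·L / Q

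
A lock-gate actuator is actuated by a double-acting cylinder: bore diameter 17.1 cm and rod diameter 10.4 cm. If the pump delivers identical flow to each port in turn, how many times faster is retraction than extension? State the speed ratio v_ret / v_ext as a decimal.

Cap-side area A_cap = π/4 × (17.1 cm)² = 229.7 cm^2
Rod-side annular area A_ann = π/4 × (17.1² − 10.4²) = 144.7 cm^2
For equal Q, v ∝ 1/A, so v_ret/v_ext = A_cap/A_ann.

v_ret/v_ext ≈ 1.59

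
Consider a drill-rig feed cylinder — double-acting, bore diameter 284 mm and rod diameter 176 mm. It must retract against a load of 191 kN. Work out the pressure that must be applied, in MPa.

P ≈ 4.90 MPa

Rod-side annular area A_ann = π/4 × (284² − 176²) = 39020 mm^2
Retraction: pressure acts on the annular area.
P = F / A = 191 kN / A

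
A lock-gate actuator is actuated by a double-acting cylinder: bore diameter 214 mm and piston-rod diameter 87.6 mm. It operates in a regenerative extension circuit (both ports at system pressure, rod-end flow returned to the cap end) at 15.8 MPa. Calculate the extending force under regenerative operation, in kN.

F ≈ 95.2 kN

With equal pressure on both faces, forces on the annular region cancel; the net push is pressure × rod cross-section.
Rod cross-section A_rod = π/4 × (87.6 mm)² = 6027 mm^2
F = P × A_rod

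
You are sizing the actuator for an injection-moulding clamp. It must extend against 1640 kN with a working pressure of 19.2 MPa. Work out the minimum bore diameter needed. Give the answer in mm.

Extension force acts on the full piston face: F = P × (π/4)D².
D = √(4F / (πP)) = √(4 × 1640 kN / (π × 19.2 MPa))

D ≈ 330 mm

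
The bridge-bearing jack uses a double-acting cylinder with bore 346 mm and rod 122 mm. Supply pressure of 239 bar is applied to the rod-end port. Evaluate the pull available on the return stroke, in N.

F ≈ 1.97e6 N

Rod-side annular area A_ann = π/4 × (346² − 122²) = 82330 mm^2
On retraction the pressure acts on the annular area (bore minus rod).
F = P × A_ann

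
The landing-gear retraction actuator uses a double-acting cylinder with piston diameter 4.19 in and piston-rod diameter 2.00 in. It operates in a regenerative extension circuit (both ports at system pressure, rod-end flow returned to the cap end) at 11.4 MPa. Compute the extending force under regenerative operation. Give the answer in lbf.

With equal pressure on both faces, forces on the annular region cancel; the net push is pressure × rod cross-section.
Rod cross-section A_rod = π/4 × (2.00 in)² = 3.142 in^2
F = P × A_rod

F ≈ 5190 lbf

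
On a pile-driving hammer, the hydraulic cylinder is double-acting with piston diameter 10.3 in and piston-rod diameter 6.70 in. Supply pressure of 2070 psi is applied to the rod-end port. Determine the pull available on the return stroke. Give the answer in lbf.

F ≈ 99500 lbf

Rod-side annular area A_ann = π/4 × (10.3² − 6.70²) = 48.07 in^2
On retraction the pressure acts on the annular area (bore minus rod).
F = P × A_ann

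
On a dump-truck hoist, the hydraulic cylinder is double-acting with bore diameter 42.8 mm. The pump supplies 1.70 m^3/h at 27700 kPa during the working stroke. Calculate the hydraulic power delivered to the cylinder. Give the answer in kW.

Hydraulic power = P × Q

W ≈ 13.1 kW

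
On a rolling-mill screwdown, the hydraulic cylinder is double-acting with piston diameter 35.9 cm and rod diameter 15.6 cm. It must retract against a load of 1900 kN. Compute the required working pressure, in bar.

P ≈ 231 bar

Rod-side annular area A_ann = π/4 × (35.9² − 15.6²) = 821.1 cm^2
Retraction: pressure acts on the annular area.
P = F / A = 1900 kN / A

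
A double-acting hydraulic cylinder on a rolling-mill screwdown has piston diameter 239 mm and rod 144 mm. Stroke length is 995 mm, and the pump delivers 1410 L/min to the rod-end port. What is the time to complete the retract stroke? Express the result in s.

t ≈ 1.21 s

Rod-side annular area A_ann = π/4 × (239² − 144²) = 28580 mm^2
Swept volume V = A × L; t = V / Q = A·L / Q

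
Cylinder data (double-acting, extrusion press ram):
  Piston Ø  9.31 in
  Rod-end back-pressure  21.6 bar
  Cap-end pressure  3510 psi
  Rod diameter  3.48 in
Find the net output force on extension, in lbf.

Cap-side area A_cap = π/4 × (9.31 in)² = 68.08 in^2
Rod-side annular area A_ann = π/4 × (9.31² − 3.48²) = 58.56 in^2
Net thrust = P_cap·A_cap − P_rod·A_ann = 2.389e5 lbf − 18350 lbf

F ≈ 2.21e5 lbf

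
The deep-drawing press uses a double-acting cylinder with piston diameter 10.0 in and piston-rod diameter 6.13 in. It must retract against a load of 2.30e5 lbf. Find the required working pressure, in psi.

Rod-side annular area A_ann = π/4 × (10.0² − 6.13²) = 49.03 in^2
Retraction: pressure acts on the annular area.
P = F / A = 2.30e5 lbf / A

P ≈ 4690 psi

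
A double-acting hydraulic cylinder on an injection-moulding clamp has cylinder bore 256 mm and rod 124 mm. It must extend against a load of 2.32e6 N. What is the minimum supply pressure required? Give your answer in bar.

P ≈ 451 bar

Cap-side area A_cap = π/4 × (256 mm)² = 51470 mm^2
P = F / A = 2.32e6 N / A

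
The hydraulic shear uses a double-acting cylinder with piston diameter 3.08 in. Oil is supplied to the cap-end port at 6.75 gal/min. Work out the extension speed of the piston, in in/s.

Cap-side area A_cap = π/4 × (3.08 in)² = 7.451 in^2
v = Q / A

v ≈ 3.49 in/s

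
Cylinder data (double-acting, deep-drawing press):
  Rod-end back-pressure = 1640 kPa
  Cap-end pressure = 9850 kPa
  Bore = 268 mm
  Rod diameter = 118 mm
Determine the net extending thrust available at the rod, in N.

Cap-side area A_cap = π/4 × (268 mm)² = 56410 mm^2
Rod-side annular area A_ann = π/4 × (268² − 118²) = 45470 mm^2
Net thrust = P_cap·A_cap − P_rod·A_ann = 5.556e5 N − 74580 N

F ≈ 4.81e5 N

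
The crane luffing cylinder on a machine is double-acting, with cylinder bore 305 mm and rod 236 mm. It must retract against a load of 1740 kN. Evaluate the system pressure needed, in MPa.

Rod-side annular area A_ann = π/4 × (305² − 236²) = 29320 mm^2
Retraction: pressure acts on the annular area.
P = F / A = 1740 kN / A

P ≈ 59.3 MPa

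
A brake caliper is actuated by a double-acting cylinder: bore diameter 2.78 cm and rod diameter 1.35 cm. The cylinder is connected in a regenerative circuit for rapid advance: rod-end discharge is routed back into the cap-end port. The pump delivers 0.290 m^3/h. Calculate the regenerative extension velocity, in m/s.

v ≈ 0.563 m/s

In regeneration the rod-end outflow joins the pump flow into the cap end, so the net volume the pump must supply per unit advance equals the rod cross-section area.
Rod cross-section A_rod = π/4 × (1.35 cm)² = 1.431 cm^2
v = Q_pump / A_rod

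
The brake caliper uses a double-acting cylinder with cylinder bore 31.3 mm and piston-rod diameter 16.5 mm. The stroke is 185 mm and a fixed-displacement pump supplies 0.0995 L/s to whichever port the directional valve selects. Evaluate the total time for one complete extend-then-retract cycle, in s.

t ≈ 2.46 s

Cap-side area A_cap = π/4 × (31.3 mm)² = 769.4 mm^2
Rod-side annular area A_ann = π/4 × (31.3² − 16.5²) = 555.6 mm^2
t_ext = A_cap·L/Q = 1.431 s
t_ret = A_ann·L/Q = 1.033 s
t_cycle = t_ext + t_ret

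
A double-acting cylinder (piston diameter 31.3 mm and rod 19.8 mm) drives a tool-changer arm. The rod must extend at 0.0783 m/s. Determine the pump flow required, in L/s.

Q ≈ 0.0602 L/s

Cap-side area A_cap = π/4 × (31.3 mm)² = 769.4 mm^2
Q = A × v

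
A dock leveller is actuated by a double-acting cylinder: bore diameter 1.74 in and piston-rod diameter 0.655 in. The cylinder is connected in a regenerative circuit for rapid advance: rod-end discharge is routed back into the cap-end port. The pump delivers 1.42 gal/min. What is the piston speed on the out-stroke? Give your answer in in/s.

In regeneration the rod-end outflow joins the pump flow into the cap end, so the net volume the pump must supply per unit advance equals the rod cross-section area.
Rod cross-section A_rod = π/4 × (0.655 in)² = 0.3370 in^2
v = Q_pump / A_rod

v ≈ 16.2 in/s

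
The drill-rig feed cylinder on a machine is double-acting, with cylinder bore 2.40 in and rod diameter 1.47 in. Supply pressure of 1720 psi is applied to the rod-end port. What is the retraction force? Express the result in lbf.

Rod-side annular area A_ann = π/4 × (2.40² − 1.47²) = 2.827 in^2
On retraction the pressure acts on the annular area (bore minus rod).
F = P × A_ann

F ≈ 4860 lbf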